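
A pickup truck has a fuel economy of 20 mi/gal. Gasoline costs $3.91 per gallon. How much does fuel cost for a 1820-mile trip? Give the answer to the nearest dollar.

$356

Fuel = 1820 mi / 20 mpg = 91 gal
Cost = 91 gal × $3.91/gal = $355.81 ≈ $356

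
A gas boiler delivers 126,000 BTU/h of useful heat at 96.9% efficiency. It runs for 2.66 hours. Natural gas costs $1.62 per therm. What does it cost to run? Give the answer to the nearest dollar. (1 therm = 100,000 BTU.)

$6

Heat delivered = 126,000 BTU/h × 2.66 h = 335,160 BTU
Gas input = 335,160 / 0.969 = 345,882 BTU
= 345,882 / 100,000 = 3.459 therm
Cost = 3.459 × $1.62/therm = $5.60 ≈ $6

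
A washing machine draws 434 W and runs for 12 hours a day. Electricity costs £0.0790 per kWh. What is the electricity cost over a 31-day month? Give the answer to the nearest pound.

£13

Energy = 434 W × 12 h/day × 31 days = 161,448 Wh = 161.4 kWh
Cost = 161.4 kWh × £0.0790/kWh = £12.75 ≈ £13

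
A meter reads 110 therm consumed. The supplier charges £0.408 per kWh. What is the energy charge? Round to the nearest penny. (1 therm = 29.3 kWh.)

£1314.98

110 therm × (29.3 kWh/therm) = 3,223 kWh
Cost = 3,223 kWh × £0.408/kWh = £1,314.98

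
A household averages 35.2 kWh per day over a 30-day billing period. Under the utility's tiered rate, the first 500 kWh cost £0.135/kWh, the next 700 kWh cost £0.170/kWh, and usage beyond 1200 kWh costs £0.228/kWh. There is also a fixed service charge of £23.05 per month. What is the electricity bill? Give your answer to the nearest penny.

£185.07

Usage = 35.2 kWh/day × 30 days = 1056 kWh
First 500 kWh × £0.135 = £67.50
Next 556 kWh × £0.170 = £94.52
Remaining tier: 0 kWh (not reached)
Energy charge = £162.02; + service £23.05 = £185.07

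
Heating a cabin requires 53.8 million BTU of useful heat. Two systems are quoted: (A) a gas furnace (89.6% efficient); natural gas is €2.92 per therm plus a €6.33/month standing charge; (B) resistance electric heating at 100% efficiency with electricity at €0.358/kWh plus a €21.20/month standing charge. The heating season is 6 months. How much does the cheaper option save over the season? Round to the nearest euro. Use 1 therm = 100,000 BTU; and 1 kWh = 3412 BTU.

Heat load = 53.8 × 10⁶ BTU = 53,800,000 BTU
Gas: input = 53,800,000 / 0.896 = 60,044,643 BTU = 600.4 therm → 600.4 × €2.92 = €1,753.30; + 6 × €6.33 standing = €1,791.28
Electric: 53,800,000 BTU / 3412 = 15,770 kWh → × €0.358 = €5,644.90; + 6 × €21.20 standing = €5,772.10
Difference = |€1,791.28 − €5,772.10| = €3,980.82 ≈ €3981

€3981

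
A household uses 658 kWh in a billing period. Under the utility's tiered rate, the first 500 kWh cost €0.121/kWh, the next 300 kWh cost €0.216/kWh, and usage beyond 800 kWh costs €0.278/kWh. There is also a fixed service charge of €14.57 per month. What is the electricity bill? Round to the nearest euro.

€109

First 500 kWh × €0.121 = €60.50
Next 158 kWh × €0.216 = €34.13
Remaining tier: 0 kWh (not reached)
Energy charge = €94.63; + service €14.57 = €109.20 ≈ €109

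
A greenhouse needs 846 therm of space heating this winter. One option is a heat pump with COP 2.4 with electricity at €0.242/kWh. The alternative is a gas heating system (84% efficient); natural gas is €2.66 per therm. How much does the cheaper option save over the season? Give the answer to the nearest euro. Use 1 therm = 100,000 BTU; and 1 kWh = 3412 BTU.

Heat load = 846 therm × 100,000 = 84,600,000 BTU
Gas: input = 84,600,000 / 0.84 = 100,714,286 BTU = 1,007 therm → 1,007 × €2.66 = €2,679.00
Heat pump: 84,600,000 BTU / 3412 = 24,790 kWh heat; / 2.4 = 10,330 kWh in → × €0.242 = €2,500.15
Difference = |€2,679.00 − €2,500.15| = €178.85 ≈ €179

€179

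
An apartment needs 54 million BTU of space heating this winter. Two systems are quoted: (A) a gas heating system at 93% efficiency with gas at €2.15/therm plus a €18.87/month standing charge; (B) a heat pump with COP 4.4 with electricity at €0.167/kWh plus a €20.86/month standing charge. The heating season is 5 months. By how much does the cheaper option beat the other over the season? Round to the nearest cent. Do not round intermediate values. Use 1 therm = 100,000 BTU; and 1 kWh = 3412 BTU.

Heat load = 54 × 10⁶ BTU = 54,000,000 BTU
Gas: input = 54,000,000 / 0.93 = 58,064,516 BTU = 580.6 therm → 580.6 × €2.15 = €1,248.39; + 5 × €18.87 standing = €1,342.74
Heat pump: 54,000,000 BTU / 3412 = 15,830 kWh heat; / 4.4 = 3,597 kWh in → × €0.167 = €600.69; + 5 × €20.86 standing = €704.99
Difference = |€1,342.74 − €704.99| = €637.75

€637.75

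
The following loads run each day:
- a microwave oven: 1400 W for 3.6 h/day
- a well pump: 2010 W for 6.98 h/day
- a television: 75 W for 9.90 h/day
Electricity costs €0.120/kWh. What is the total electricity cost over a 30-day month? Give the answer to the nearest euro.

microwave oven: 1400 W × 3.6 h × 30 d = 151,200 Wh = 151.2 kWh
well pump: 2010 W × 6.98 h × 30 d = 420,894 Wh = 420.9 kWh
television: 75 W × 9.90 h × 30 d = 22,275 Wh = 22.27 kWh
Total energy = 151.2 + 420.9 + 22.27 = 594.4 kWh
Cost = 594.4 kWh × €0.120 = €71.32 ≈ €71

€71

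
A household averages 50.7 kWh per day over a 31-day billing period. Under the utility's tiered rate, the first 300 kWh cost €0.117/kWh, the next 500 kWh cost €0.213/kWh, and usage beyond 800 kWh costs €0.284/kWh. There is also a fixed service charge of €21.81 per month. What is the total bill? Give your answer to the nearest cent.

€382.57

Usage = 50.7 kWh/day × 31 days = 1571.7 kWh
First 300 kWh × €0.117 = €35.10
Next 500 kWh × €0.213 = €106.50
Remaining 771.7 kWh × €0.284 = €219.16
Energy charge = €360.76; + service €21.81 = €382.57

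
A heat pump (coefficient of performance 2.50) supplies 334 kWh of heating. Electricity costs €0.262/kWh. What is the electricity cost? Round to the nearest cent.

Electrical input = 334 kWh / 2.50 = 133.6 kWh
Cost = 133.6 × €0.262/kWh = €35.00

€35.00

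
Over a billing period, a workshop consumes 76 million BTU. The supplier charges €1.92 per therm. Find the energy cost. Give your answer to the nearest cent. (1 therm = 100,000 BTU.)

€1459.20

76 million BTU × (10 therm/million BTU) = 760 therm
Cost = 760 therm × €1.92/therm = €1,459.20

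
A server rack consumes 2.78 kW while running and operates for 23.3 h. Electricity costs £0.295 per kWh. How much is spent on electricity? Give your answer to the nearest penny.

Energy = 2780 W × 23.3 h = 64,774 Wh = 64.77 kWh
Cost = 64.77 kWh × £0.295/kWh = £19.11

£19.11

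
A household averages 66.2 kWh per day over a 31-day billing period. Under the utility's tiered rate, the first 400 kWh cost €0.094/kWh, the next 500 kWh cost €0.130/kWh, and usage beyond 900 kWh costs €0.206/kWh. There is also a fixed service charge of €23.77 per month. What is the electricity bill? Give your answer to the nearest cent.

€363.72

Usage = 66.2 kWh/day × 31 days = 2052.2 kWh
First 400 kWh × €0.094 = €37.60
Next 500 kWh × €0.130 = €65.00
Remaining 1152.2 kWh × €0.206 = €237.35
Energy charge = €339.95; + service €23.77 = €363.72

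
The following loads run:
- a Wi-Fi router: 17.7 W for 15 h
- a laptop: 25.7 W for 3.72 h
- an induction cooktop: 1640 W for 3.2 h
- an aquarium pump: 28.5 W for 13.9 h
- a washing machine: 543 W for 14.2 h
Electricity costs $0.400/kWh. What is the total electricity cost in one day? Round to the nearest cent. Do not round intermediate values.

$5.49

Wi-Fi router: 17.7 W × 15 h = 266 Wh = 0.2655 kWh
laptop: 25.7 W × 3.72 h = 96 Wh = 0.0956 kWh
induction cooktop: 1640 W × 3.2 h = 5,248 Wh = 5.248 kWh
aquarium pump: 28.5 W × 13.9 h = 396 Wh = 0.3962 kWh
washing machine: 543 W × 14.2 h = 7,711 Wh = 7.711 kWh
Total energy = 0.2655 + 0.0956 + 5.248 + 0.3962 + 7.711 = 13.72 kWh
Cost = 13.72 kWh × $0.400 = $5.49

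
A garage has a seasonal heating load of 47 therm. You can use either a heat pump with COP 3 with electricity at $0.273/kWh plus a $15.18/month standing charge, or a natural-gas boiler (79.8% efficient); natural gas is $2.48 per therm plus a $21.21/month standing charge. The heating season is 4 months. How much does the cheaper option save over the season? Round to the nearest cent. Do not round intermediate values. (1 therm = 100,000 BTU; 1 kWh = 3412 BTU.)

Heat load = 47 therm × 100,000 = 4,700,000 BTU
Gas: input = 4,700,000 / 0.798 = 5,889,724 BTU = 58.9 therm → 58.9 × $2.48 = $146.07; + 4 × $21.21 standing = $230.91
Heat pump: 4,700,000 BTU / 3412 = 1,377 kWh heat; / 3 = 459.2 kWh in → × $0.273 = $125.35; + 4 × $15.18 standing = $186.07
Difference = |$230.91 − $186.07| = $44.83

$44.83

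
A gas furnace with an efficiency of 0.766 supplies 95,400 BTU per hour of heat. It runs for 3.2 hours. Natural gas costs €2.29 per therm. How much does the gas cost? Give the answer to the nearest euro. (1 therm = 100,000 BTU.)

€9

Heat delivered = 95,400 BTU/h × 3.2 h = 305,280 BTU
Gas input = 305,280 / 0.766 = 398,538 BTU
= 398,538 / 100,000 = 3.985 therm
Cost = 3.985 × €2.29/therm = €9.13 ≈ €9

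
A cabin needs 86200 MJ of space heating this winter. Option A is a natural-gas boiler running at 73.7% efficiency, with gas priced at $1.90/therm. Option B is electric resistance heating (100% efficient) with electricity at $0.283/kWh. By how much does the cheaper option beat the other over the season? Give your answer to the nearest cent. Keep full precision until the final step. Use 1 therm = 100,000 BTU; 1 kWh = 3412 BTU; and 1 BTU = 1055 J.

Heat load = 86200 MJ = 86,200,000,000 J / 1055 = 81,706,161 BTU
Gas: input = 81,706,161 / 0.737 = 110,863,177 BTU = 1,109 therm → 1,109 × $1.90 = $2,106.40
Electric: 81,706,161 BTU / 3412 = 23,950 kWh → × $0.283 = $6,776.92
Difference = |$2,106.40 − $6,776.92| = $4,670.52

$4670.52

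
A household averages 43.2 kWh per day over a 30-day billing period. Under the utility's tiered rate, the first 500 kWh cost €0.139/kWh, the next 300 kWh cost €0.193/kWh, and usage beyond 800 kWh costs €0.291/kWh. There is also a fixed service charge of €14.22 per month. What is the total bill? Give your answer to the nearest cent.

Usage = 43.2 kWh/day × 30 days = 1296 kWh
First 500 kWh × €0.139 = €69.50
Next 300 kWh × €0.193 = €57.90
Remaining 496 kWh × €0.291 = €144.34
Energy charge = €271.74; + service €14.22 = €285.96

€285.96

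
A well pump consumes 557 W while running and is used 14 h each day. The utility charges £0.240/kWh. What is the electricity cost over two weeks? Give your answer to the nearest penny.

Energy = 557 W × 14 h/day × 14 days = 109,172 Wh = 109.2 kWh
Cost = 109.2 kWh × £0.240/kWh = £26.20

£26.20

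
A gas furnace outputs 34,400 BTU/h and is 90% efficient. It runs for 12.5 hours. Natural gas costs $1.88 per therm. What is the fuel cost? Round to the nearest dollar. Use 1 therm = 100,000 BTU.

$9

Heat delivered = 34,400 BTU/h × 12.5 h = 430,000 BTU
Gas input = 430,000 / 0.90 = 477,778 BTU
= 477,778 / 100,000 = 4.778 therm
Cost = 4.778 × $1.88/therm = $8.98 ≈ $9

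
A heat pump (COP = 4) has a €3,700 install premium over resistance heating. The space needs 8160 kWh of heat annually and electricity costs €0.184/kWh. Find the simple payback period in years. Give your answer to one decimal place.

3.3 years

Resistance: 8160 kWh × €0.184 = €1,501.44/yr
Heat pump: 8160 / 4 = 2040 kWh in → × €0.184 = €375.36/yr
Annual savings = €1,126.08
Payback = €3,700 / €1,126.08 = 3.29 years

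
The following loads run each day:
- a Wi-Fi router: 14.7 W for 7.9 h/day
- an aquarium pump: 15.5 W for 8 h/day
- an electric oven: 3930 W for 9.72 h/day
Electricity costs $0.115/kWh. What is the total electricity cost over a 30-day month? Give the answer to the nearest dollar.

Wi-Fi router: 14.7 W × 7.9 h × 30 d = 3,484 Wh = 3.484 kWh
aquarium pump: 15.5 W × 8 h × 30 d = 3,720 Wh = 3.72 kWh
electric oven: 3930 W × 9.72 h × 30 d = 1,145,988 Wh = 1,146 kWh
Total energy = 3.484 + 3.72 + 1,146 = 1,153 kWh
Cost = 1,153 kWh × $0.115 = $132.62 ≈ $133

$133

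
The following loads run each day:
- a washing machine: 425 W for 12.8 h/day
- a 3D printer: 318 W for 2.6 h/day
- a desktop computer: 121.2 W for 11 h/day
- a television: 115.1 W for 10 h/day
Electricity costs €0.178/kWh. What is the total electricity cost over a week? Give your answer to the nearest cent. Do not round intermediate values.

washing machine: 425 W × 12.8 h × 7 d = 38,080 Wh = 38.08 kWh
3D printer: 318 W × 2.6 h × 7 d = 5,788 Wh = 5.788 kWh
desktop computer: 121.2 W × 11 h × 7 d = 9,332 Wh = 9.332 kWh
television: 115.1 W × 10 h × 7 d = 8,057 Wh = 8.057 kWh
Total energy = 38.08 + 5.788 + 9.332 + 8.057 = 61.26 kWh
Cost = 61.26 kWh × €0.178 = €10.90

€10.90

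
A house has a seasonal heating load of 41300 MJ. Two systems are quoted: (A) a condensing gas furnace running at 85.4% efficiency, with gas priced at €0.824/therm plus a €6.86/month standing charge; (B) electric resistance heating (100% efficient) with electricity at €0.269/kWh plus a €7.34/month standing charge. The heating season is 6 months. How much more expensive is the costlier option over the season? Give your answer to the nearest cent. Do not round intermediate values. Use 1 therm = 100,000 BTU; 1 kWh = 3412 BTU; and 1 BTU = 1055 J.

Heat load = 41300 MJ = 41,300,000,000 J / 1055 = 39,146,919 BTU
Gas: input = 39,146,919 / 0.854 = 45,839,484 BTU = 458.4 therm → 458.4 × €0.824 = €377.72; + 6 × €6.86 standing = €418.88
Electric: 39,146,919 BTU / 3412 = 11,470 kWh → × €0.269 = €3,086.32; + 6 × €7.34 standing = €3,130.36
Difference = |€418.88 − €3,130.36| = €2,711.48

€2711.48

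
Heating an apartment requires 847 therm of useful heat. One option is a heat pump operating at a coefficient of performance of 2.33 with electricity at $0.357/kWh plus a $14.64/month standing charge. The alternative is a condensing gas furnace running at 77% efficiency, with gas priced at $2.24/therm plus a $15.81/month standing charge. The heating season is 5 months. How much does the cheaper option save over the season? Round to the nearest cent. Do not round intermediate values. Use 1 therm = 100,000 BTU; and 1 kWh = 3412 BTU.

$1333.68

Heat load = 847 therm × 100,000 = 84,700,000 BTU
Gas: input = 84,700,000 / 0.77 = 110,000,000 BTU = 1,100 therm → 1,100 × $2.24 = $2,464.00; + 5 × $15.81 standing = $2,543.05
Heat pump: 84,700,000 BTU / 3412 = 24,820 kWh heat; / 2.33 = 10,650 kWh in → × $0.357 = $3,803.53; + 5 × $14.64 standing = $3,876.73
Difference = |$2,543.05 − $3,876.73| = $1,333.68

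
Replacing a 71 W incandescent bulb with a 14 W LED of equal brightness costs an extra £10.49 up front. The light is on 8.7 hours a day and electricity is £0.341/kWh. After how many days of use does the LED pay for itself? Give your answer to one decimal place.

Power saved = 71 − 14 = 57 W
Daily energy saved = 57 W × 8.7 h = 495.9 Wh = 0.4959 kWh
Daily savings = 0.4959 × £0.341 = £0.1691
Payback = £10.49 / £0.1691 per day = 62.03 days

62.0 days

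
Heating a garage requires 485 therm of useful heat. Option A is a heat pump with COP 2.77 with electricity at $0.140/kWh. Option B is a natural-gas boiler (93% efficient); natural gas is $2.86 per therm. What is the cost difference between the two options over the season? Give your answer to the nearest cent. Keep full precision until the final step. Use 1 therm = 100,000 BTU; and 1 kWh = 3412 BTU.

Heat load = 485 therm × 100,000 = 48,500,000 BTU
Gas: input = 48,500,000 / 0.930 = 52,150,538 BTU = 521.5 therm → 521.5 × $2.86 = $1,491.51
Heat pump: 48,500,000 BTU / 3412 = 14,210 kWh heat; / 2.77 = 5,132 kWh in → × $0.140 = $718.42
Difference = |$1,491.51 − $718.42| = $773.08

$773.08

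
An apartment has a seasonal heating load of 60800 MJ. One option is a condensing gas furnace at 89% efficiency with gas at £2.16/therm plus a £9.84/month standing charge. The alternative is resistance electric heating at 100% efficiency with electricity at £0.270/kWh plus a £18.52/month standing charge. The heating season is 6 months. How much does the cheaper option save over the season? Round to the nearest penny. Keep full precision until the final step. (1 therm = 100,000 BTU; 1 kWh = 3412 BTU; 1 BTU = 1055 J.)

£3213.84

Heat load = 60800 MJ = 60,800,000,000 J / 1055 = 57,630,332 BTU
Gas: input = 57,630,332 / 0.89 = 64,753,182 BTU = 647.5 therm → 647.5 × £2.16 = £1,398.67; + 6 × £9.84 standing = £1,457.71
Electric: 57,630,332 BTU / 3412 = 16,890 kWh → × £0.270 = £4,560.43; + 6 × £18.52 standing = £4,671.55
Difference = |£1,457.71 − £4,671.55| = £3,213.84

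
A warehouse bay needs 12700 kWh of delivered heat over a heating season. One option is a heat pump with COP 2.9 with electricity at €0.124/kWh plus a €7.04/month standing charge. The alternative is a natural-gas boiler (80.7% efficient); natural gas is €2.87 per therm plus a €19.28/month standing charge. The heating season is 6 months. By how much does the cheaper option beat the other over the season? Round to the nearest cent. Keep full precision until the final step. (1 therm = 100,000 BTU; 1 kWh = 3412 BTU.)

Heat load = 12700 kWh × 3412 = 43,332,400 BTU
Gas: input = 43,332,400 / 0.807 = 53,695,663 BTU = 537 therm → 537 × €2.87 = €1,541.07; + 6 × €19.28 standing = €1,656.75
Heat pump: 43,332,400 BTU / 3412 = 12,700 kWh heat; / 2.9 = 4,379 kWh in → × €0.124 = €543.03; + 6 × €7.04 standing = €585.27
Difference = |€1,656.75 − €585.27| = €1,071.47

€1071.47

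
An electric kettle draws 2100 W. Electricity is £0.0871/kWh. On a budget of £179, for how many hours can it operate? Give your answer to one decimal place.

978.6 h

Energy budget = £179 / £0.0871 per kWh = 2,055 kWh = 2,055,109 Wh
Runtime = 2,055,109 Wh / 2100 W = 978.6 h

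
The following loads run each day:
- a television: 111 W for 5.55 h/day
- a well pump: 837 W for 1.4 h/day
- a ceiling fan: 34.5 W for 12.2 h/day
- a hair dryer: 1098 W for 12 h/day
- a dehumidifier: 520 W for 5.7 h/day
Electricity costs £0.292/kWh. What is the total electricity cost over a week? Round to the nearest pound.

television: 111 W × 5.55 h × 7 d = 4,312 Wh = 4.312 kWh
well pump: 837 W × 1.4 h × 7 d = 8,203 Wh = 8.203 kWh
ceiling fan: 34.5 W × 12.2 h × 7 d = 2,946 Wh = 2.946 kWh
hair dryer: 1098 W × 12 h × 7 d = 92,232 Wh = 92.23 kWh
dehumidifier: 520 W × 5.7 h × 7 d = 20,748 Wh = 20.75 kWh
Total energy = 4.312 + 8.203 + 2.946 + 92.23 + 20.75 = 128.4 kWh
Cost = 128.4 kWh × £0.292 = £37.50 ≈ £38

£38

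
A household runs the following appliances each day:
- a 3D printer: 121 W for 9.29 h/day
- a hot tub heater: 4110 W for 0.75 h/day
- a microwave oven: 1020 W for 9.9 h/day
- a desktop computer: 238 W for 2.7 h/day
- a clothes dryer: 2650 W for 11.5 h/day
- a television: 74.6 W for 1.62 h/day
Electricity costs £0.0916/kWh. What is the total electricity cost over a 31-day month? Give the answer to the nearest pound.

3D printer: 121 W × 9.29 h × 31 d = 34,847 Wh = 34.85 kWh
hot tub heater: 4110 W × 0.75 h × 31 d = 95,558 Wh = 95.56 kWh
microwave oven: 1020 W × 9.9 h × 31 d = 313,038 Wh = 313 kWh
desktop computer: 238 W × 2.7 h × 31 d = 19,921 Wh = 19.92 kWh
clothes dryer: 2650 W × 11.5 h × 31 d = 944,725 Wh = 944.7 kWh
television: 74.6 W × 1.62 h × 31 d = 3,746 Wh = 3.746 kWh
Total energy = 34.85 + 95.56 + 313 + 19.92 + 944.7 + 3.746 = 1,412 kWh
Cost = 1,412 kWh × £0.0916 = £129.32 ≈ £129

£129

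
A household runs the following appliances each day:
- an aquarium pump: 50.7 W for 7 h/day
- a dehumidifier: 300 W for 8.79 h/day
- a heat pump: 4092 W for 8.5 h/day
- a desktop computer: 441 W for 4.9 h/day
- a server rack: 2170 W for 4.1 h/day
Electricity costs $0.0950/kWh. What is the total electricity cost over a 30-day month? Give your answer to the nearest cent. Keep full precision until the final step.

$139.17

aquarium pump: 50.7 W × 7 h × 30 d = 10,647 Wh = 10.65 kWh
dehumidifier: 300 W × 8.79 h × 30 d = 79,110 Wh = 79.11 kWh
heat pump: 4092 W × 8.5 h × 30 d = 1,043,460 Wh = 1,043 kWh
desktop computer: 441 W × 4.9 h × 30 d = 64,827 Wh = 64.83 kWh
server rack: 2170 W × 4.1 h × 30 d = 266,910 Wh = 266.9 kWh
Total energy = 10.65 + 79.11 + 1,043 + 64.83 + 266.9 = 1,465 kWh
Cost = 1,465 kWh × $0.0950 = $139.17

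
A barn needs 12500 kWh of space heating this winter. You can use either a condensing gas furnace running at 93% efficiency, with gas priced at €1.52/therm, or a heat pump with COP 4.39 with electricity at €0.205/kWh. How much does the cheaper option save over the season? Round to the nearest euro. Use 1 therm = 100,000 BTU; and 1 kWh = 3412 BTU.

€113

Heat load = 12500 kWh × 3412 = 42,650,000 BTU
Gas: input = 42,650,000 / 0.93 = 45,860,215 BTU = 458.6 therm → 458.6 × €1.52 = €697.08
Heat pump: 42,650,000 BTU / 3412 = 12,500 kWh heat; / 4.39 = 2,847 kWh in → × €0.205 = €583.71
Difference = |€697.08 − €583.71| = €113.36 ≈ €113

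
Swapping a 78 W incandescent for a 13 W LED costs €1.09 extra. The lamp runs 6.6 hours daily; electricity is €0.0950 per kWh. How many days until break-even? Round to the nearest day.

27 days

Power saved = 78 − 13 = 65 W
Daily energy saved = 65 W × 6.6 h = 429 Wh = 0.429 kWh
Daily savings = 0.429 × €0.0950 = €0.0408
Payback = €1.09 / €0.0408 per day = 26.75 days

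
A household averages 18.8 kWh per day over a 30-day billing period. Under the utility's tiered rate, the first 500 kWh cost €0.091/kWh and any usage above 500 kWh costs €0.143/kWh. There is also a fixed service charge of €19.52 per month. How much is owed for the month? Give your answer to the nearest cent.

Usage = 18.8 kWh/day × 30 days = 564 kWh
First 500 kWh × €0.091 = €45.50
Remaining 64 kWh × €0.143 = €9.15
Energy charge = €54.65; + service €19.52 = €74.17

€74.17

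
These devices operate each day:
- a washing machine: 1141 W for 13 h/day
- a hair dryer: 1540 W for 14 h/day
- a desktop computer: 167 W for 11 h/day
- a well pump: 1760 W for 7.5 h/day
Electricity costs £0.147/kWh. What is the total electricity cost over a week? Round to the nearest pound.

washing machine: 1141 W × 13 h × 7 d = 103,831 Wh = 103.8 kWh
hair dryer: 1540 W × 14 h × 7 d = 150,920 Wh = 150.9 kWh
desktop computer: 167 W × 11 h × 7 d = 12,859 Wh = 12.86 kWh
well pump: 1760 W × 7.5 h × 7 d = 92,400 Wh = 92.4 kWh
Total energy = 103.8 + 150.9 + 12.86 + 92.4 = 360 kWh
Cost = 360 kWh × £0.147 = £52.92 ≈ £53

£53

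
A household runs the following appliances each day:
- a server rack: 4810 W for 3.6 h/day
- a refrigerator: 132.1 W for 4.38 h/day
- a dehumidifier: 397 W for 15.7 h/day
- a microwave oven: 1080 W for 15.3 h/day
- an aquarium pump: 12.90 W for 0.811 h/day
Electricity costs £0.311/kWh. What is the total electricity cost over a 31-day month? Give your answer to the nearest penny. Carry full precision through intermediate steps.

£392.02

server rack: 4810 W × 3.6 h × 31 d = 536,796 Wh = 536.8 kWh
refrigerator: 132.1 W × 4.38 h × 31 d = 17,937 Wh = 17.94 kWh
dehumidifier: 397 W × 15.7 h × 31 d = 193,220 Wh = 193.2 kWh
microwave oven: 1080 W × 15.3 h × 31 d = 512,244 Wh = 512.2 kWh
aquarium pump: 12.90 W × 0.811 h × 31 d = 324 Wh = 0.3243 kWh
Total energy = 536.8 + 17.94 + 193.2 + 512.2 + 0.3243 = 1,261 kWh
Cost = 1,261 kWh × £0.311 = £392.02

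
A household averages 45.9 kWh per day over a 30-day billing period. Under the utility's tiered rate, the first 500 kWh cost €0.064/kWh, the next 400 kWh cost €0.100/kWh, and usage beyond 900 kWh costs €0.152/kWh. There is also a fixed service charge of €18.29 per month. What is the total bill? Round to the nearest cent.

Usage = 45.9 kWh/day × 30 days = 1377 kWh
First 500 kWh × €0.064 = €32.00
Next 400 kWh × €0.100 = €40.00
Remaining 477 kWh × €0.152 = €72.50
Energy charge = €144.50; + service €18.29 = €162.79

€162.79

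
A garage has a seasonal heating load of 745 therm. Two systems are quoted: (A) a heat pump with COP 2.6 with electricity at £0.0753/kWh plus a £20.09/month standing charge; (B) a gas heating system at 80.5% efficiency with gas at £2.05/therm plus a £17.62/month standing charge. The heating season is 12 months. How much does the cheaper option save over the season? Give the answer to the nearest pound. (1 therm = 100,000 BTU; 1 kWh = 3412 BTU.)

Heat load = 745 therm × 100,000 = 74,500,000 BTU
Gas: input = 74,500,000 / 0.805 = 92,546,584 BTU = 925.5 therm → 925.5 × £2.05 = £1,897.20; + 12 × £17.62 standing = £2,108.64
Heat pump: 74,500,000 BTU / 3412 = 21,830 kWh heat; / 2.6 = 8,398 kWh in → × £0.0753 = £632.37; + 12 × £20.09 standing = £873.45
Difference = |£2,108.64 − £873.45| = £1,235.20 ≈ £1235

£1235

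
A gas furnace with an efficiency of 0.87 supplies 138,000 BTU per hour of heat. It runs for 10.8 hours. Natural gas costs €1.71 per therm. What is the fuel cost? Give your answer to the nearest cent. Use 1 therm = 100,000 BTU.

Heat delivered = 138,000 BTU/h × 10.8 h = 1,490,400 BTU
Gas input = 1,490,400 / 0.87 = 1,713,103 BTU
= 1,713,103 / 100,000 = 17.13 therm
Cost = 17.13 × €1.71/therm = €29.29

€29.29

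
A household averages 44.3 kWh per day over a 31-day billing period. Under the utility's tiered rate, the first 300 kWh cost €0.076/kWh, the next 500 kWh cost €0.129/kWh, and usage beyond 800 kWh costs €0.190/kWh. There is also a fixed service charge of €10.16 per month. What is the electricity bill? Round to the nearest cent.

Usage = 44.3 kWh/day × 31 days = 1373.3 kWh
First 300 kWh × €0.076 = €22.80
Next 500 kWh × €0.129 = €64.50
Remaining 573.3 kWh × €0.190 = €108.93
Energy charge = €196.23; + service €10.16 = €206.39

€206.39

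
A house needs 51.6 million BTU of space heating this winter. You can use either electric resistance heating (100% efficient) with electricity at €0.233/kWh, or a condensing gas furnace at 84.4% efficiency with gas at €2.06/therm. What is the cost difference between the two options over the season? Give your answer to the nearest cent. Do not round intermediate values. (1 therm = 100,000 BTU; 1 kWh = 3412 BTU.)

Heat load = 51.6 × 10⁶ BTU = 51,600,000 BTU
Gas: input = 51,600,000 / 0.844 = 61,137,441 BTU = 611.4 therm → 611.4 × €2.06 = €1,259.43
Electric: 51,600,000 BTU / 3412 = 15,120 kWh → × €0.233 = €3,523.68
Difference = |€1,259.43 − €3,523.68| = €2,264.25

€2264.25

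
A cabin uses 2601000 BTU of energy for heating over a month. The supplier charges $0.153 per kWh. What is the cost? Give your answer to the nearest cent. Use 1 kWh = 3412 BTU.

$116.63

2601000 BTU × (0.00029308 kWh/BTU) = 762.3 kWh
Cost = 762.3 kWh × $0.153/kWh = $116.63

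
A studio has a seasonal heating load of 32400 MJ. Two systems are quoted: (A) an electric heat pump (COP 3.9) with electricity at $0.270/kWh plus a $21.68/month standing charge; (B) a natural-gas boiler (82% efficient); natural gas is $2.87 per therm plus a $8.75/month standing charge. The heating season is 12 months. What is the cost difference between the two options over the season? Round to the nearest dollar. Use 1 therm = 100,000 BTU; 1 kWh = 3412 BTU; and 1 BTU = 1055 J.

Heat load = 32400 MJ = 32,400,000,000 J / 1055 = 30,710,900 BTU
Gas: input = 30,710,900 / 0.82 = 37,452,318 BTU = 374.5 therm → 374.5 × $2.87 = $1,074.88; + 12 × $8.75 standing = $1,179.88
Heat pump: 30,710,900 BTU / 3412 = 9,001 kWh heat; / 3.9 = 2,308 kWh in → × $0.270 = $623.14; + 12 × $21.68 standing = $883.30
Difference = |$1,179.88 − $883.30| = $296.59 ≈ $297

$297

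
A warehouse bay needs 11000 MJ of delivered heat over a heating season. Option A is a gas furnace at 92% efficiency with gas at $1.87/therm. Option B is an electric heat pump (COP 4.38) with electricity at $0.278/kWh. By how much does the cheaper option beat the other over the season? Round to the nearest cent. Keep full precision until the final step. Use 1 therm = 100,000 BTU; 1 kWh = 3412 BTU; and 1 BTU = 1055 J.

Heat load = 11000 MJ = 11,000,000,000 J / 1055 = 10,426,540 BTU
Gas: input = 10,426,540 / 0.92 = 11,333,196 BTU = 113.3 therm → 113.3 × $1.87 = $211.93
Heat pump: 10,426,540 BTU / 3412 = 3,056 kWh heat; / 4.38 = 697.7 kWh in → × $0.278 = $193.96
Difference = |$211.93 − $193.96| = $17.98

$17.98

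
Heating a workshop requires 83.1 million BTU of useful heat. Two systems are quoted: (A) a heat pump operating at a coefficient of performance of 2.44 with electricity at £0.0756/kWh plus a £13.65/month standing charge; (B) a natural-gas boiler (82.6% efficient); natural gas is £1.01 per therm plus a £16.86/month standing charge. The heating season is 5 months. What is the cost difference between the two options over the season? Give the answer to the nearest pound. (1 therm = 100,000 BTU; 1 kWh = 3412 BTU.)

Heat load = 83.1 × 10⁶ BTU = 83,100,000 BTU
Gas: input = 83,100,000 / 0.826 = 100,605,327 BTU = 1,006 therm → 1,006 × £1.01 = £1,016.11; + 5 × £16.86 standing = £1,100.41
Heat pump: 83,100,000 BTU / 3412 = 24,360 kWh heat; / 2.44 = 9,982 kWh in → × £0.0756 = £754.61; + 5 × £13.65 standing = £822.86
Difference = |£1,100.41 − £822.86| = £277.55 ≈ £278

£278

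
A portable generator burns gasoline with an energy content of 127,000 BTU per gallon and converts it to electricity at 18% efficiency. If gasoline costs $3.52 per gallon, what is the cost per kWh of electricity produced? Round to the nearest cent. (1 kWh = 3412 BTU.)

Electrical output per gallon = 127,000 BTU × 0.18 / 3412 BTU/kWh = 6.7 kWh
Cost per kWh = $3.52 / 6.7 kWh = $0.525

$0.53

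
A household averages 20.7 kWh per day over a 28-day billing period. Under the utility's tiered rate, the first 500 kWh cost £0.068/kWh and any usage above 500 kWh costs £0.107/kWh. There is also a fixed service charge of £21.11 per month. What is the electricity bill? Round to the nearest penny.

Usage = 20.7 kWh/day × 28 days = 579.6 kWh
First 500 kWh × £0.068 = £34.00
Remaining 79.6 kWh × £0.107 = £8.52
Energy charge = £42.52; + service £21.11 = £63.63

£63.63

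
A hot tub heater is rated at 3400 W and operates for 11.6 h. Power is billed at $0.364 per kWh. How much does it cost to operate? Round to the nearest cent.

$14.36

Energy = 3400 W × 11.6 h = 39,440 Wh = 39.44 kWh
Cost = 39.44 kWh × $0.364/kWh = $14.36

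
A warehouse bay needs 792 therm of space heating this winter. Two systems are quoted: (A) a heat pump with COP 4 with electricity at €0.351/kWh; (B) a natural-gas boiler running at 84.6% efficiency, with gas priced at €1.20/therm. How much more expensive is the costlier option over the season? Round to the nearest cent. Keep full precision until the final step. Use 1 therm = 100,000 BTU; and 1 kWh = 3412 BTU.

€913.47

Heat load = 792 therm × 100,000 = 79,200,000 BTU
Gas: input = 79,200,000 / 0.846 = 93,617,021 BTU = 936.2 therm → 936.2 × €1.20 = €1,123.40
Heat pump: 79,200,000 BTU / 3412 = 23,210 kWh heat; / 4 = 5,803 kWh in → × €0.351 = €2,036.87
Difference = |€1,123.40 − €2,036.87| = €913.47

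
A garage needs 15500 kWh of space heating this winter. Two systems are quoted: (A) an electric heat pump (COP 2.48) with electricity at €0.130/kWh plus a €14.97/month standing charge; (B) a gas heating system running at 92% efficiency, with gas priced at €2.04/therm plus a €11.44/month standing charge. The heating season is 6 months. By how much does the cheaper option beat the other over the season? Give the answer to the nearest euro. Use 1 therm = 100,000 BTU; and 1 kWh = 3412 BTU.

€339

Heat load = 15500 kWh × 3412 = 52,886,000 BTU
Gas: input = 52,886,000 / 0.920 = 57,484,783 BTU = 574.8 therm → 574.8 × €2.04 = €1,172.69; + 6 × €11.44 standing = €1,241.33
Heat pump: 52,886,000 BTU / 3412 = 15,500 kWh heat; / 2.48 = 6,250 kWh in → × €0.130 = €812.50; + 6 × €14.97 standing = €902.32
Difference = |€1,241.33 − €902.32| = €339.01 ≈ €339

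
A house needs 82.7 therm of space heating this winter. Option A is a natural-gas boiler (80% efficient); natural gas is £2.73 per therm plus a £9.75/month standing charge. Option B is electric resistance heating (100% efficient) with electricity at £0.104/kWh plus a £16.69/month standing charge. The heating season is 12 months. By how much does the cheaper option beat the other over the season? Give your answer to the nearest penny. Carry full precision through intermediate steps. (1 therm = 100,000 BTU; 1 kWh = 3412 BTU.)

Heat load = 82.7 therm × 100,000 = 8,270,000 BTU
Gas: input = 8,270,000 / 0.80 = 10,337,500 BTU = 103.4 therm → 103.4 × £2.73 = £282.21; + 12 × £9.75 standing = £399.21
Electric: 8,270,000 BTU / 3412 = 2,424 kWh → × £0.104 = £252.08; + 12 × £16.69 standing = £452.36
Difference = |£399.21 − £452.36| = £53.14

£53.14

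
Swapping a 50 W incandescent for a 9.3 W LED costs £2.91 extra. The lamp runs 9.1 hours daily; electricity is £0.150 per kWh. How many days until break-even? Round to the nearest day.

Power saved = 50 − 9.3 = 40.7 W
Daily energy saved = 40.7 W × 9.1 h = 370.4 Wh = 0.37037 kWh
Daily savings = 0.37037 × £0.150 = £0.0556
Payback = £2.91 / £0.0556 per day = 52.38 days

52 days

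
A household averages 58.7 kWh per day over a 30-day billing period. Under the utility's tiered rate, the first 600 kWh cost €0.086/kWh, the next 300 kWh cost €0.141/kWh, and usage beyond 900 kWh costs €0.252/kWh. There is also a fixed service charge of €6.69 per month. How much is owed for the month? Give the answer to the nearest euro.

Usage = 58.7 kWh/day × 30 days = 1761 kWh
First 600 kWh × €0.086 = €51.60
Next 300 kWh × €0.141 = €42.30
Remaining 861 kWh × €0.252 = €216.97
Energy charge = €310.87; + service €6.69 = €317.56 ≈ €318

€318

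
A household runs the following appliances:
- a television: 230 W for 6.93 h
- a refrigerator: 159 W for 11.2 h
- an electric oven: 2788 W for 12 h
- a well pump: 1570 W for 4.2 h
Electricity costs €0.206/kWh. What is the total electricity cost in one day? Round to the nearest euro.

€9

television: 230 W × 6.93 h = 1,594 Wh = 1.594 kWh
refrigerator: 159 W × 11.2 h = 1,781 Wh = 1.781 kWh
electric oven: 2788 W × 12 h = 33,456 Wh = 33.46 kWh
well pump: 1570 W × 4.2 h = 6,594 Wh = 6.594 kWh
Total energy = 1.594 + 1.781 + 33.46 + 6.594 = 43.42 kWh
Cost = 43.42 kWh × €0.206 = €8.95 ≈ €9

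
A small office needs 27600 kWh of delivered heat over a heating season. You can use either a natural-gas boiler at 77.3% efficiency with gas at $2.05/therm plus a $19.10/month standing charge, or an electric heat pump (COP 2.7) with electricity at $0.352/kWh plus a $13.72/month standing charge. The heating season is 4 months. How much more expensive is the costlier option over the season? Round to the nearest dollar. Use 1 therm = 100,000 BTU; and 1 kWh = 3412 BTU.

$1079

Heat load = 27600 kWh × 3412 = 94,171,200 BTU
Gas: input = 94,171,200 / 0.773 = 121,825,614 BTU = 1,218 therm → 1,218 × $2.05 = $2,497.43; + 4 × $19.10 standing = $2,573.83
Heat pump: 94,171,200 BTU / 3412 = 27,600 kWh heat; / 2.7 = 10,220 kWh in → × $0.352 = $3,598.22; + 4 × $13.72 standing = $3,653.10
Difference = |$2,573.83 − $3,653.10| = $1,079.28 ≈ $1079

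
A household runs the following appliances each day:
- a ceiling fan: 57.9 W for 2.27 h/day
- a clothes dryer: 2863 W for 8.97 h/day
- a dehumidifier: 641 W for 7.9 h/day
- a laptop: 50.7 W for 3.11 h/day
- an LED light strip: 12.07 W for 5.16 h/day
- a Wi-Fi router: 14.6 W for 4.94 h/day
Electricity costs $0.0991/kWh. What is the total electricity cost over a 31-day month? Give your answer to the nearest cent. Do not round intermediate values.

$95.75

ceiling fan: 57.9 W × 2.27 h × 31 d = 4,074 Wh = 4.074 kWh
clothes dryer: 2863 W × 8.97 h × 31 d = 796,114 Wh = 796.1 kWh
dehumidifier: 641 W × 7.9 h × 31 d = 156,981 Wh = 157 kWh
laptop: 50.7 W × 3.11 h × 31 d = 4,888 Wh = 4.888 kWh
LED light strip: 12.07 W × 5.16 h × 31 d = 1,931 Wh = 1.931 kWh
Wi-Fi router: 14.6 W × 4.94 h × 31 d = 2,236 Wh = 2.236 kWh
Total energy = 4.074 + 796.1 + 157 + 4.888 + 1.931 + 2.236 = 966.2 kWh
Cost = 966.2 kWh × $0.0991 = $95.75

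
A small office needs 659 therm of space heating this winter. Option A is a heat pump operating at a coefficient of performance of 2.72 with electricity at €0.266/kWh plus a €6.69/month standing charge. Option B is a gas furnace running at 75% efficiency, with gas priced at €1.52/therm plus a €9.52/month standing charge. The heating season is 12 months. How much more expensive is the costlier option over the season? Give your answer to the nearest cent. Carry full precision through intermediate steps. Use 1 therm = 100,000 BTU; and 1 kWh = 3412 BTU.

Heat load = 659 therm × 100,000 = 65,900,000 BTU
Gas: input = 65,900,000 / 0.75 = 87,866,667 BTU = 878.7 therm → 878.7 × €1.52 = €1,335.57; + 12 × €9.52 standing = €1,449.81
Heat pump: 65,900,000 BTU / 3412 = 19,310 kWh heat; / 2.72 = 7,101 kWh in → × €0.266 = €1,888.81; + 12 × €6.69 standing = €1,969.09
Difference = |€1,449.81 − €1,969.09| = €519.28

€519.28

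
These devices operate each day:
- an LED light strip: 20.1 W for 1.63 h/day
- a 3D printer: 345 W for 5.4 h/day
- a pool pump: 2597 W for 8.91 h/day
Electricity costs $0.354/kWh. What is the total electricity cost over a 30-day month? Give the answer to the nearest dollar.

LED light strip: 20.1 W × 1.63 h × 30 d = 983 Wh = 0.9829 kWh
3D printer: 345 W × 5.4 h × 30 d = 55,890 Wh = 55.89 kWh
pool pump: 2597 W × 8.91 h × 30 d = 694,178 Wh = 694.2 kWh
Total energy = 0.9829 + 55.89 + 694.2 = 751.1 kWh
Cost = 751.1 kWh × $0.354 = $265.87 ≈ $266

$266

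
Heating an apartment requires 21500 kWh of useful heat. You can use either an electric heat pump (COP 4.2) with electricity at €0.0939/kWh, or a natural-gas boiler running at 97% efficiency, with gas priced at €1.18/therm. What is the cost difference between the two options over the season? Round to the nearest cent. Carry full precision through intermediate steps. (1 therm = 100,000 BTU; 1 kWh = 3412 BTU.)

€411.72

Heat load = 21500 kWh × 3412 = 73,358,000 BTU
Gas: input = 73,358,000 / 0.970 = 75,626,804 BTU = 756.3 therm → 756.3 × €1.18 = €892.40
Heat pump: 73,358,000 BTU / 3412 = 21,500 kWh heat; / 4.2 = 5,119 kWh in → × €0.0939 = €480.68
Difference = |€892.40 − €480.68| = €411.72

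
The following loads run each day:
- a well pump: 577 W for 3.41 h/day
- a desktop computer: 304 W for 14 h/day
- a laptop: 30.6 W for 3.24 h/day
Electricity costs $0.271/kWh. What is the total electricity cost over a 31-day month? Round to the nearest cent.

well pump: 577 W × 3.41 h × 31 d = 60,995 Wh = 60.99 kWh
desktop computer: 304 W × 14 h × 31 d = 131,936 Wh = 131.9 kWh
laptop: 30.6 W × 3.24 h × 31 d = 3,073 Wh = 3.073 kWh
Total energy = 60.99 + 131.9 + 3.073 = 196 kWh
Cost = 196 kWh × $0.271 = $53.12

$53.12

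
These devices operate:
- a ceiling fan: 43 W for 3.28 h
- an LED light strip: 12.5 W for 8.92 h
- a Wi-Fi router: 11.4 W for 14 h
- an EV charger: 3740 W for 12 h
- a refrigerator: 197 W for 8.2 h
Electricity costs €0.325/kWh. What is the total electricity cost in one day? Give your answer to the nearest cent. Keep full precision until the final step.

ceiling fan: 43 W × 3.28 h = 141 Wh = 0.141 kWh
LED light strip: 12.5 W × 8.92 h = 112 Wh = 0.1115 kWh
Wi-Fi router: 11.4 W × 14 h = 160 Wh = 0.1596 kWh
EV charger: 3740 W × 12 h = 44,880 Wh = 44.88 kWh
refrigerator: 197 W × 8.2 h = 1,615 Wh = 1.615 kWh
Total energy = 0.141 + 0.1115 + 0.1596 + 44.88 + 1.615 = 46.91 kWh
Cost = 46.91 kWh × €0.325 = €15.24

€15.24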